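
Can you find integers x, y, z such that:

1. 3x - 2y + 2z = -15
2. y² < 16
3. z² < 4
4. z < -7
No

A contradictory subset is {z² < 4, z < -7}. No integer assignment can satisfy these jointly:

  - z² < 4: restricts z to |z| ≤ 1
  - z < -7: bounds one variable relative to a constant

Direct contradiction: the bounds on z require z ≥ -1 and z ≤ -8 simultaneously, which is empty.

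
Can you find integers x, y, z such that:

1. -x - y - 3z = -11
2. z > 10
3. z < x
Yes

Take x = 12, y = -34, z = 11. Substituting into each constraint:
  (1) (-12) + 34 - 3(11) = -11 ✓
  (2) 11 > 10 ✓
  (3) 11 < 12 ✓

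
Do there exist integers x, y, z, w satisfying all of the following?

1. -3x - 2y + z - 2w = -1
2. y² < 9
Yes

Take x = 1, y = -1, z = 0, w = 0. Substituting into each constraint:
  (1) -3(1) - 2(-1) + 0 - 2(0) = -1 ✓
  (2) y² = (-1)² = 1, and 1 < 9 ✓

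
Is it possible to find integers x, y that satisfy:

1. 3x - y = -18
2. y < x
Yes

Take x = -10, y = -12. Substituting into each constraint:
  (1) 3(-10) + 12 = -18 ✓
  (2) -12 < -10 ✓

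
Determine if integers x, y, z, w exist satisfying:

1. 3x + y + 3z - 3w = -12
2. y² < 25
Yes

Take x = 0, y = 0, z = 0, w = 4. Substituting into each constraint:
  (1) 3(0) + 0 + 3(0) - 3(4) = -12 ✓
  (2) y² = (0)² = 0, and 0 < 25 ✓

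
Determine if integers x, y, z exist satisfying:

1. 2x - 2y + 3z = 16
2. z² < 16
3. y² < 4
Yes

Take x = 8, y = 0, z = 0. Substituting into each constraint:
  (1) 2(8) - 2(0) + 3(0) = 16 ✓
  (2) z² = (0)² = 0, and 0 < 16 ✓
  (3) y² = (0)² = 0, and 0 < 4 ✓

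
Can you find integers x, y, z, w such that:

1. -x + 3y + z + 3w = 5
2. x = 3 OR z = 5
Yes

Take x = 3, y = 0, z = 8, w = 0. Substituting into each constraint:
  (1) (-3) + 3(0) + 8 + 3(0) = 5 ✓
  (2) x = 3, target 3 ✓ (first branch holds)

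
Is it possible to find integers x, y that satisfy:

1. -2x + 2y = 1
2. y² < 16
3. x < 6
No

Even the single constraint (-2x + 2y = 1) is infeasible over the integers.

  - -2x + 2y = 1: every term on the left is divisible by 2, so the LHS ≡ 0 (mod 2), but the RHS 1 is not — no integer solution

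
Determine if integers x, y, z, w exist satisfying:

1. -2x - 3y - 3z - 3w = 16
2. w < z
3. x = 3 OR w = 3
Yes

Take x = 4, y = -15, z = 4, w = 3. Substituting into each constraint:
  (1) -2(4) - 3(-15) - 3(4) - 3(3) = 16 ✓
  (2) 3 < 4 ✓
  (3) w = 3, target 3 ✓ (second branch holds)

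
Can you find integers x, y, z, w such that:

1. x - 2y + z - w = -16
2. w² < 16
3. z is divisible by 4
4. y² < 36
Yes

Take x = -17, y = 0, z = 0, w = -1. Substituting into each constraint:
  (1) (-17) - 2(0) + 0 + 1 = -16 ✓
  (2) w² = (-1)² = 1, and 1 < 16 ✓
  (3) 0 = 4 × 0, remainder 0 ✓
  (4) y² = (0)² = 0, and 0 < 36 ✓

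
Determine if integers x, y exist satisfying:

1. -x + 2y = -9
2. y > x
Yes

Take x = -11, y = -10. Substituting into each constraint:
  (1) 11 + 2(-10) = -9 ✓
  (2) -10 > -11 ✓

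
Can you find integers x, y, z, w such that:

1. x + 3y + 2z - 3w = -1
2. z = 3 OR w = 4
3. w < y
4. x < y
Yes

Take x = -10, y = -9, z = 3, w = -10. Substituting into each constraint:
  (1) (-10) + 3(-9) + 2(3) - 3(-10) = -1 ✓
  (2) z = 3, target 3 ✓ (first branch holds)
  (3) -10 < -9 ✓
  (4) -10 < -9 ✓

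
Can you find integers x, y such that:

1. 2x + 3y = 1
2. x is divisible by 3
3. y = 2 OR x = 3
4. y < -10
No

A contradictory subset is {2x + 3y = 1, y = 2 OR x = 3, y < -10}. No integer assignment can satisfy these jointly:

  - 2x + 3y = 1: is a linear equation tying the variables together
  - y = 2 OR x = 3: forces a choice: either y = 2 or x = 3
  - y < -10: bounds one variable relative to a constant

Split on the disjunction (y = 2 OR x = 3):
  • If y = 2: this contradicts the bound y ≤ -11.
  • If x = 3: with x = 3, every remaining term of the linear equation is divisible by 3, so the left side is ≡ 0 (mod 3); but the right side -5 ≡ 1 (mod 3). No integers can satisfy it.
Both branches are infeasible, so the system has no integer solution.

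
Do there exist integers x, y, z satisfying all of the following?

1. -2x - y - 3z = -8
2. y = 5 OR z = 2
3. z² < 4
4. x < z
Yes

Take x = 0, y = 5, z = 1. Substituting into each constraint:
  (1) -2(0) + (-5) - 3(1) = -8 ✓
  (2) y = 5, target 5 ✓ (first branch holds)
  (3) z² = (1)² = 1, and 1 < 4 ✓
  (4) 0 < 1 ✓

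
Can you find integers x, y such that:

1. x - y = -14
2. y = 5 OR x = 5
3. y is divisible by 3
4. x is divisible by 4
No

The full constraint system is jointly infeasible over the integers. Each constraint and what it forces:

  - x - y = -14: is a linear equation tying the variables together
  - y = 5 OR x = 5: forces a choice: either y = 5 or x = 5
  - y is divisible by 3: restricts y to multiples of 3
  - x is divisible by 4: restricts x to multiples of 4

Split on the disjunction (y = 5 OR x = 5):
  • If y = 5: this contradicts the divisibility constraint — 5 is not a multiple of 3.
  • If x = 5: this contradicts the divisibility constraint — 5 is not a multiple of 4.
Both branches are infeasible, so the system has no integer solution.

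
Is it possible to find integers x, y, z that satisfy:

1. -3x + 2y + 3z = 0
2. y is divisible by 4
Yes

Take x = 0, y = 0, z = 0. Substituting into each constraint:
  (1) -3(0) + 2(0) + 3(0) = 0 ✓
  (2) 0 = 4 × 0, remainder 0 ✓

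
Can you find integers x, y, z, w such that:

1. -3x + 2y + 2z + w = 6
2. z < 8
Yes

Take x = 0, y = 0, z = 3, w = 0. Substituting into each constraint:
  (1) -3(0) + 2(0) + 2(3) + 0 = 6 ✓
  (2) 3 < 8 ✓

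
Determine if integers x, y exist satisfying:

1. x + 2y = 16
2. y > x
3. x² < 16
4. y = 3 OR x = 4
No

The full constraint system is jointly infeasible over the integers. Each constraint and what it forces:

  - x + 2y = 16: is a linear equation tying the variables together
  - y > x: bounds one variable relative to another variable
  - x² < 16: restricts x to |x| ≤ 3
  - y = 3 OR x = 4: forces a choice: either y = 3 or x = 4

Split on the disjunction (y = 3 OR x = 4):
  • If y = 3: the equation forces x = 10, but x² < 16 requires |x| ≤ 3.
  • If x = 4: this contradicts x² < 16, which requires |x| ≤ 3.
Both branches are infeasible, so the system has no integer solution.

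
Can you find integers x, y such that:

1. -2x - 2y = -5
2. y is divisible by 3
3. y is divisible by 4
No

Even the single constraint (-2x - 2y = -5) is infeasible over the integers.

  - -2x - 2y = -5: every term on the left is divisible by 2, so the LHS ≡ 0 (mod 2), but the RHS -5 is not — no integer solution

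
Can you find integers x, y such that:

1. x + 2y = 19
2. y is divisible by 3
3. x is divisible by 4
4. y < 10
No

A contradictory subset is {x + 2y = 19, x is divisible by 4}. No integer assignment can satisfy these jointly:

  - x + 2y = 19: is a linear equation tying the variables together
  - x is divisible by 4: restricts x to multiples of 4

Modular obstruction: writing x = 4x', every remaining term of the linear equation is divisible by 2, so the left side is ≡ 0 (mod 2); but the right side 19 ≡ 1 (mod 2). No integers can satisfy it.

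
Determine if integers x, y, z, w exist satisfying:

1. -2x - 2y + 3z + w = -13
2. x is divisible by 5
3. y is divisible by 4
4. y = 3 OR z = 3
Yes

Take x = 0, y = 4, z = 3, w = -14. Substituting into each constraint:
  (1) -2(0) - 2(4) + 3(3) + (-14) = -13 ✓
  (2) 0 = 5 × 0, remainder 0 ✓
  (3) 4 = 4 × 1, remainder 0 ✓
  (4) z = 3, target 3 ✓ (second branch holds)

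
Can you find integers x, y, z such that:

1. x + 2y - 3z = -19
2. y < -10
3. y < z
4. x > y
Yes

Take x = 3, y = -11, z = 0. Substituting into each constraint:
  (1) 3 + 2(-11) - 3(0) = -19 ✓
  (2) -11 < -10 ✓
  (3) -11 < 0 ✓
  (4) 3 > -11 ✓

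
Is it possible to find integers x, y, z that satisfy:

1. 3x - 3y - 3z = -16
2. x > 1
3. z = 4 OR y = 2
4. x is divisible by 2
No

Even the single constraint (3x - 3y - 3z = -16) is infeasible over the integers.

  - 3x - 3y - 3z = -16: every term on the left is divisible by 3, so the LHS ≡ 0 (mod 3), but the RHS -16 is not — no integer solution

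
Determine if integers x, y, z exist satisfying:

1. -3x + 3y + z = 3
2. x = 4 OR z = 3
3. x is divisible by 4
Yes

Take x = 0, y = 0, z = 3. Substituting into each constraint:
  (1) -3(0) + 3(0) + 3 = 3 ✓
  (2) z = 3, target 3 ✓ (second branch holds)
  (3) 0 = 4 × 0, remainder 0 ✓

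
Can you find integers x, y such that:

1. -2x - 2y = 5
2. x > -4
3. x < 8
No

Even the single constraint (-2x - 2y = 5) is infeasible over the integers.

  - -2x - 2y = 5: every term on the left is divisible by 2, so the LHS ≡ 0 (mod 2), but the RHS 5 is not — no integer solution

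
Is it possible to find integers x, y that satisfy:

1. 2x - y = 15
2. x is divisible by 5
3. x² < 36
Yes

Take x = 0, y = -15. Substituting into each constraint:
  (1) 2(0) + 15 = 15 ✓
  (2) 0 = 5 × 0, remainder 0 ✓
  (3) x² = (0)² = 0, and 0 < 36 ✓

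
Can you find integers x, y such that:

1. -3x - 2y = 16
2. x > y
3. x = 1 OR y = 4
No

The full constraint system is jointly infeasible over the integers. Each constraint and what it forces:

  - -3x - 2y = 16: is a linear equation tying the variables together
  - x > y: bounds one variable relative to another variable
  - x = 1 OR y = 4: forces a choice: either x = 1 or y = 4

Split on the disjunction (x = 1 OR y = 4):
  • If x = 1: with x = 1, every remaining term of the linear equation is divisible by 2, so the left side is ≡ 0 (mod 2); but the right side 19 ≡ 1 (mod 2). No integers can satisfy it.
  • If y = 4: the equation forces x = -8, giving (y, x) = (4, -8), which violates x > y.
Both branches are infeasible, so the system has no integer solution.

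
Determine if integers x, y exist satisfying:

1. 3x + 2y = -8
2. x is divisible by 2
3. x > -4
Yes

Take x = 0, y = -4. Substituting into each constraint:
  (1) 3(0) + 2(-4) = -8 ✓
  (2) 0 = 2 × 0, remainder 0 ✓
  (3) 0 > -4 ✓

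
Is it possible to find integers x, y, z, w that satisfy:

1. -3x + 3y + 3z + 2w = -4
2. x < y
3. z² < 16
Yes

Take x = 0, y = 2, z = 0, w = -5. Substituting into each constraint:
  (1) -3(0) + 3(2) + 3(0) + 2(-5) = -4 ✓
  (2) 0 < 2 ✓
  (3) z² = (0)² = 0, and 0 < 16 ✓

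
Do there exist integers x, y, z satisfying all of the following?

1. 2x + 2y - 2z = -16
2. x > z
Yes

Take x = 0, y = -9, z = -1. Substituting into each constraint:
  (1) 2(0) + 2(-9) - 2(-1) = -16 ✓
  (2) 0 > -1 ✓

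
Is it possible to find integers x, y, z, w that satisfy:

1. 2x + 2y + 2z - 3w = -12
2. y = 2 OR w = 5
Yes

Take x = 0, y = 2, z = 1, w = 6. Substituting into each constraint:
  (1) 2(0) + 2(2) + 2(1) - 3(6) = -12 ✓
  (2) y = 2, target 2 ✓ (first branch holds)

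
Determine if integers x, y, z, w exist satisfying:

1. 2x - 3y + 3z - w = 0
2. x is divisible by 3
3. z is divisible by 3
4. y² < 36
Yes

Take x = 0, y = 0, z = 0, w = 0. Substituting into each constraint:
  (1) 2(0) - 3(0) + 3(0) + 0 = 0 ✓
  (2) 0 = 3 × 0, remainder 0 ✓
  (3) 0 = 3 × 0, remainder 0 ✓
  (4) y² = (0)² = 0, and 0 < 36 ✓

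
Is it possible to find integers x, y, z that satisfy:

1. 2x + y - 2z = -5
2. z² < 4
Yes

Take x = 0, y = -5, z = 0. Substituting into each constraint:
  (1) 2(0) + (-5) - 2(0) = -5 ✓
  (2) z² = (0)² = 0, and 0 < 4 ✓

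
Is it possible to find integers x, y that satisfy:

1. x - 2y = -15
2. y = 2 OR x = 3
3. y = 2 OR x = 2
Yes

Take x = -11, y = 2. Substituting into each constraint:
  (1) (-11) - 2(2) = -15 ✓
  (2) y = 2, target 2 ✓ (first branch holds)
  (3) y = 2, target 2 ✓ (first branch holds)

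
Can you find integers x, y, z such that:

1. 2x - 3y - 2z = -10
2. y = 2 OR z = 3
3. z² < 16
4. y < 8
Yes

Take x = -2, y = 0, z = 3. Substituting into each constraint:
  (1) 2(-2) - 3(0) - 2(3) = -10 ✓
  (2) z = 3, target 3 ✓ (second branch holds)
  (3) z² = (3)² = 9, and 9 < 16 ✓
  (4) 0 < 8 ✓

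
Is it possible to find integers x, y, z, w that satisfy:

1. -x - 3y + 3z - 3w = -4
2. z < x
Yes

Take x = 1, y = 1, z = 0, w = 0. Substituting into each constraint:
  (1) (-1) - 3(1) + 3(0) - 3(0) = -4 ✓
  (2) 0 < 1 ✓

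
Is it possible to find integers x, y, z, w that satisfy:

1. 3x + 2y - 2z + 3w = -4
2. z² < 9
Yes

Take x = 0, y = 0, z = 2, w = 0. Substituting into each constraint:
  (1) 3(0) + 2(0) - 2(2) + 3(0) = -4 ✓
  (2) z² = (2)² = 4, and 4 < 9 ✓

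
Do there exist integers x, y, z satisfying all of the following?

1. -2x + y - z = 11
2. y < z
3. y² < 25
Yes

Take x = -6, y = -1, z = 0. Substituting into each constraint:
  (1) -2(-6) + (-1) + 0 = 11 ✓
  (2) -1 < 0 ✓
  (3) y² = (-1)² = 1, and 1 < 25 ✓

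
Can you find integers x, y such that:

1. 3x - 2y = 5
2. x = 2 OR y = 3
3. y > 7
No

The full constraint system is jointly infeasible over the integers. Each constraint and what it forces:

  - 3x - 2y = 5: is a linear equation tying the variables together
  - x = 2 OR y = 3: forces a choice: either x = 2 or y = 3
  - y > 7: bounds one variable relative to a constant

Split on the disjunction (x = 2 OR y = 3):
  • If x = 2: with x = 2, every remaining term of the linear equation is divisible by 2, so the left side is ≡ 0 (mod 2); but the right side -1 ≡ 1 (mod 2). No integers can satisfy it.
  • If y = 3: this contradicts the bound y ≥ 8.
Both branches are infeasible, so the system has no integer solution.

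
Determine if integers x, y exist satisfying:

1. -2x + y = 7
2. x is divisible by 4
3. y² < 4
Yes

Take x = -4, y = -1. Substituting into each constraint:
  (1) -2(-4) + (-1) = 7 ✓
  (2) -4 = 4 × -1, remainder 0 ✓
  (3) y² = (-1)² = 1, and 1 < 4 ✓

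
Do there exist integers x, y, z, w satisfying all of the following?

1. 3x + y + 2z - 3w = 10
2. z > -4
Yes

Take x = 0, y = 0, z = 5, w = 0. Substituting into each constraint:
  (1) 3(0) + 0 + 2(5) - 3(0) = 10 ✓
  (2) 5 > -4 ✓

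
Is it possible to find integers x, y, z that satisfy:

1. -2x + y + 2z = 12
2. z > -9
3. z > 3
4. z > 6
Yes

Take x = 0, y = -2, z = 7. Substituting into each constraint:
  (1) -2(0) + (-2) + 2(7) = 12 ✓
  (2) 7 > -9 ✓
  (3) 7 > 3 ✓
  (4) 7 > 6 ✓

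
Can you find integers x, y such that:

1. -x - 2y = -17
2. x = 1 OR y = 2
Yes

Take x = 13, y = 2. Substituting into each constraint:
  (1) (-13) - 2(2) = -17 ✓
  (2) y = 2, target 2 ✓ (second branch holds)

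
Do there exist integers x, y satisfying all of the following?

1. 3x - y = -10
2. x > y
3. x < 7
Yes

Take x = -6, y = -8. Substituting into each constraint:
  (1) 3(-6) + 8 = -10 ✓
  (2) -6 > -8 ✓
  (3) -6 < 7 ✓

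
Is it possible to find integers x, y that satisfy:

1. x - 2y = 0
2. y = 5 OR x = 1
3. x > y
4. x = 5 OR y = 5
Yes

Take x = 10, y = 5. Substituting into each constraint:
  (1) 10 - 2(5) = 0 ✓
  (2) y = 5, target 5 ✓ (first branch holds)
  (3) 10 > 5 ✓
  (4) y = 5, target 5 ✓ (second branch holds)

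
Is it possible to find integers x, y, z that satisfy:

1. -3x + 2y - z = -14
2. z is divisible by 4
Yes

Take x = 0, y = -7, z = 0. Substituting into each constraint:
  (1) -3(0) + 2(-7) + 0 = -14 ✓
  (2) 0 = 4 × 0, remainder 0 ✓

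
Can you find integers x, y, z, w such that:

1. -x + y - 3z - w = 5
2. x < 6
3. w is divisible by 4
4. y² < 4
Yes

Take x = 5, y = 1, z = -3, w = 0. Substituting into each constraint:
  (1) (-5) + 1 - 3(-3) + 0 = 5 ✓
  (2) 5 < 6 ✓
  (3) 0 = 4 × 0, remainder 0 ✓
  (4) y² = (1)² = 1, and 1 < 4 ✓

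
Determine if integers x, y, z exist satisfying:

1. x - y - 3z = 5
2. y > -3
Yes

Take x = 2, y = 0, z = -1. Substituting into each constraint:
  (1) 2 + 0 - 3(-1) = 5 ✓
  (2) 0 > -3 ✓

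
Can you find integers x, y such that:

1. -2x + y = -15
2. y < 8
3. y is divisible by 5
Yes

Take x = 10, y = 5. Substituting into each constraint:
  (1) -2(10) + 5 = -15 ✓
  (2) 5 < 8 ✓
  (3) 5 = 5 × 1, remainder 0 ✓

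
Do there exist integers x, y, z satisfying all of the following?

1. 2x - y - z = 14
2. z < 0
Yes

Take x = 6, y = 0, z = -2. Substituting into each constraint:
  (1) 2(6) + 0 + 2 = 14 ✓
  (2) -2 < 0 ✓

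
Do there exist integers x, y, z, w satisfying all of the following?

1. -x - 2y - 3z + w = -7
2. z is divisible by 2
Yes

Take x = 7, y = 0, z = 0, w = 0. Substituting into each constraint:
  (1) (-7) - 2(0) - 3(0) + 0 = -7 ✓
  (2) 0 = 2 × 0, remainder 0 ✓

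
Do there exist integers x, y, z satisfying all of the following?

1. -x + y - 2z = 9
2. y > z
Yes

Take x = -8, y = 1, z = 0. Substituting into each constraint:
  (1) 8 + 1 - 2(0) = 9 ✓
  (2) 1 > 0 ✓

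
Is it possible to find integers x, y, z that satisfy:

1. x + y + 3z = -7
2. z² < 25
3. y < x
Yes

Take x = 0, y = -1, z = -2. Substituting into each constraint:
  (1) 0 + (-1) + 3(-2) = -7 ✓
  (2) z² = (-2)² = 4, and 4 < 25 ✓
  (3) -1 < 0 ✓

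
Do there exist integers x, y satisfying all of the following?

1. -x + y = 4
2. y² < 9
Yes

Take x = -4, y = 0. Substituting into each constraint:
  (1) 4 + 0 = 4 ✓
  (2) y² = (0)² = 0, and 0 < 9 ✓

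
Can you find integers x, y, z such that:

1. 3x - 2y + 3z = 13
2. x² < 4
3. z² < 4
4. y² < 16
No

The full constraint system is jointly infeasible over the integers. Each constraint and what it forces:

  - 3x - 2y + 3z = 13: is a linear equation tying the variables together
  - x² < 4: restricts x to |x| ≤ 1
  - z² < 4: restricts z to |z| ≤ 1
  - y² < 16: restricts y to |y| ≤ 3

Range argument: with x ∈ [-1, 1], y ∈ [-3, 3], z ∈ [-1, 1], the left side of the equation is at most 12, but the right side is 13 > 12. No integer solution exists.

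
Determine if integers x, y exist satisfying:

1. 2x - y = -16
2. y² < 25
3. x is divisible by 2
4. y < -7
No

A contradictory subset is {y² < 25, y < -7}. No integer assignment can satisfy these jointly:

  - y² < 25: restricts y to |y| ≤ 4
  - y < -7: bounds one variable relative to a constant

Direct contradiction: the bounds on y require y ≥ -4 and y ≤ -8 simultaneously, which is empty.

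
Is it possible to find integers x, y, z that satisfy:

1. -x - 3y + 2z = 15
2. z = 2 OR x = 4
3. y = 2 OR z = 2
Yes

Take x = -11, y = 0, z = 2. Substituting into each constraint:
  (1) 11 - 3(0) + 2(2) = 15 ✓
  (2) z = 2, target 2 ✓ (first branch holds)
  (3) z = 2, target 2 ✓ (second branch holds)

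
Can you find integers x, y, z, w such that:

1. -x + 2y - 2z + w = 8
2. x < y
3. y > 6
Yes

Take x = 0, y = 7, z = 3, w = 0. Substituting into each constraint:
  (1) 0 + 2(7) - 2(3) + 0 = 8 ✓
  (2) 0 < 7 ✓
  (3) 7 > 6 ✓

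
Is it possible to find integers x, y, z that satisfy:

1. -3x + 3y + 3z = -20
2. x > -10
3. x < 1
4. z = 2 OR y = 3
No

Even the single constraint (-3x + 3y + 3z = -20) is infeasible over the integers.

  - -3x + 3y + 3z = -20: every term on the left is divisible by 3, so the LHS ≡ 0 (mod 3), but the RHS -20 is not — no integer solution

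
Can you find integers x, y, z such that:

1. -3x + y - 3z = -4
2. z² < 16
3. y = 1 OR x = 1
Yes

Take x = 1, y = -1, z = 0. Substituting into each constraint:
  (1) -3(1) + (-1) - 3(0) = -4 ✓
  (2) z² = (0)² = 0, and 0 < 16 ✓
  (3) x = 1, target 1 ✓ (second branch holds)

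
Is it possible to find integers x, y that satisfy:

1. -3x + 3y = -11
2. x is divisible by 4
No

Even the single constraint (-3x + 3y = -11) is infeasible over the integers.

  - -3x + 3y = -11: every term on the left is divisible by 3, so the LHS ≡ 0 (mod 3), but the RHS -11 is not — no integer solution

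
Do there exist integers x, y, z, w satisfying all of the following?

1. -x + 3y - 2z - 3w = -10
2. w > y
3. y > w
No

A contradictory subset is {w > y, y > w}. No integer assignment can satisfy these jointly:

  - w > y: bounds one variable relative to another variable
  - y > w: bounds one variable relative to another variable

Direct contradiction: w > y and y > w cannot both hold.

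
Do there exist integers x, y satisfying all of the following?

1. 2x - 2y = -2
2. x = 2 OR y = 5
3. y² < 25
Yes

Take x = 2, y = 3. Substituting into each constraint:
  (1) 2(2) - 2(3) = -2 ✓
  (2) x = 2, target 2 ✓ (first branch holds)
  (3) y² = (3)² = 9, and 9 < 25 ✓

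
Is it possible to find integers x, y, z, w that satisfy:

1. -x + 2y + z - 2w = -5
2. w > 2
Yes

Take x = 0, y = 0, z = 1, w = 3. Substituting into each constraint:
  (1) 0 + 2(0) + 1 - 2(3) = -5 ✓
  (2) 3 > 2 ✓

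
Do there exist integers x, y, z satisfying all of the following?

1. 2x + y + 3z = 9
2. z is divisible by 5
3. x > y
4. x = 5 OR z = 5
Yes

Take x = -1, y = -4, z = 5. Substituting into each constraint:
  (1) 2(-1) + (-4) + 3(5) = 9 ✓
  (2) 5 = 5 × 1, remainder 0 ✓
  (3) -1 > -4 ✓
  (4) z = 5, target 5 ✓ (second branch holds)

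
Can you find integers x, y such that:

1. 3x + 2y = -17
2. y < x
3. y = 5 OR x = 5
Yes

Take x = 5, y = -16. Substituting into each constraint:
  (1) 3(5) + 2(-16) = -17 ✓
  (2) -16 < 5 ✓
  (3) x = 5, target 5 ✓ (second branch holds)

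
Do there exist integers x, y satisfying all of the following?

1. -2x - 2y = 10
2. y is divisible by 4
Yes

Take x = -5, y = 0. Substituting into each constraint:
  (1) -2(-5) - 2(0) = 10 ✓
  (2) 0 = 4 × 0, remainder 0 ✓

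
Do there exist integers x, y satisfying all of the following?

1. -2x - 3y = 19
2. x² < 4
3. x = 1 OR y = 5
Yes

Take x = 1, y = -7. Substituting into each constraint:
  (1) -2(1) - 3(-7) = 19 ✓
  (2) x² = (1)² = 1, and 1 < 4 ✓
  (3) x = 1, target 1 ✓ (first branch holds)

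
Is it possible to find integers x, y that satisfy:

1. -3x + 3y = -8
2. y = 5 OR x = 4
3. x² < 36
No

Even the single constraint (-3x + 3y = -8) is infeasible over the integers.

  - -3x + 3y = -8: every term on the left is divisible by 3, so the LHS ≡ 0 (mod 3), but the RHS -8 is not — no integer solution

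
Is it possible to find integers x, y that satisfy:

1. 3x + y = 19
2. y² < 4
Yes

Take x = 6, y = 1. Substituting into each constraint:
  (1) 3(6) + 1 = 19 ✓
  (2) y² = (1)² = 1, and 1 < 4 ✓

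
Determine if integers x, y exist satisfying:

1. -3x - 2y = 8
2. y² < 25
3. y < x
Yes

Take x = 0, y = -4. Substituting into each constraint:
  (1) -3(0) - 2(-4) = 8 ✓
  (2) y² = (-4)² = 16, and 16 < 25 ✓
  (3) -4 < 0 ✓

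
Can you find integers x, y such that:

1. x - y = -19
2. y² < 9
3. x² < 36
No

The full constraint system is jointly infeasible over the integers. Each constraint and what it forces:

  - x - y = -19: is a linear equation tying the variables together
  - y² < 9: restricts y to |y| ≤ 2
  - x² < 36: restricts x to |x| ≤ 5

Range argument: with x ∈ [-5, 5], y ∈ [-2, 2], the left side of the equation is at least -7, but the right side is -19 < -7. No integer solution exists.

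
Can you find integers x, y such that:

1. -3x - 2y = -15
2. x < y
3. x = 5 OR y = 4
No

The full constraint system is jointly infeasible over the integers. Each constraint and what it forces:

  - -3x - 2y = -15: is a linear equation tying the variables together
  - x < y: bounds one variable relative to another variable
  - x = 5 OR y = 4: forces a choice: either x = 5 or y = 4

Split on the disjunction (x = 5 OR y = 4):
  • If x = 5: the equation forces y = 0, giving (x, y) = (5, 0), which violates y > x.
  • If y = 4: with y = 4, every remaining term of the linear equation is divisible by 3, so the left side is ≡ 0 (mod 3); but the right side -7 ≡ 2 (mod 3). No integers can satisfy it.
Both branches are infeasible, so the system has no integer solution.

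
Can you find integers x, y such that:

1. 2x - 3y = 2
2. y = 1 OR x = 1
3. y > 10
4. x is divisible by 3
No

A contradictory subset is {2x - 3y = 2, y = 1 OR x = 1, y > 10}. No integer assignment can satisfy these jointly:

  - 2x - 3y = 2: is a linear equation tying the variables together
  - y = 1 OR x = 1: forces a choice: either y = 1 or x = 1
  - y > 10: bounds one variable relative to a constant

Split on the disjunction (y = 1 OR x = 1):
  • If y = 1: this contradicts the bound y ≥ 11.
  • If x = 1: the equation forces y = 0, which contradicts the bound y ≥ 11.
Both branches are infeasible, so the system has no integer solution.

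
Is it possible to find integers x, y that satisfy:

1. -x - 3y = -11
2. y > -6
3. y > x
Yes

Take x = 2, y = 3. Substituting into each constraint:
  (1) (-2) - 3(3) = -11 ✓
  (2) 3 > -6 ✓
  (3) 3 > 2 ✓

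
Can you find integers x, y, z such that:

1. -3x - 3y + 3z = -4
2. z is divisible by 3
No

Even the single constraint (-3x - 3y + 3z = -4) is infeasible over the integers.

  - -3x - 3y + 3z = -4: every term on the left is divisible by 3, so the LHS ≡ 0 (mod 3), but the RHS -4 is not — no integer solution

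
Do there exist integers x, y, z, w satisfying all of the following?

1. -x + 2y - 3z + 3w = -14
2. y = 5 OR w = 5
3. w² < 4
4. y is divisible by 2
No

A contradictory subset is {y = 5 OR w = 5, w² < 4, y is divisible by 2}. No integer assignment can satisfy these jointly:

  - y = 5 OR w = 5: forces a choice: either y = 5 or w = 5
  - w² < 4: restricts w to |w| ≤ 1
  - y is divisible by 2: restricts y to multiples of 2

Split on the disjunction (y = 5 OR w = 5):
  • If y = 5: this contradicts the divisibility constraint — 5 is not a multiple of 2.
  • If w = 5: this contradicts w² < 4, which requires |w| ≤ 1.
Both branches are infeasible, so the system has no integer solution.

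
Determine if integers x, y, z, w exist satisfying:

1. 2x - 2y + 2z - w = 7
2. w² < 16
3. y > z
Yes

Take x = 5, y = 0, z = -1, w = 1. Substituting into each constraint:
  (1) 2(5) - 2(0) + 2(-1) + (-1) = 7 ✓
  (2) w² = (1)² = 1, and 1 < 16 ✓
  (3) 0 > -1 ✓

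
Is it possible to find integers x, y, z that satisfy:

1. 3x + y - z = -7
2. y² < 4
Yes

Take x = -2, y = 0, z = 1. Substituting into each constraint:
  (1) 3(-2) + 0 + (-1) = -7 ✓
  (2) y² = (0)² = 0, and 0 < 4 ✓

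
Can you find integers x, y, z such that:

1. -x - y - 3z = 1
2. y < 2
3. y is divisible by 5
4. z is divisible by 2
Yes

Take x = -1, y = 0, z = 0. Substituting into each constraint:
  (1) 1 + 0 - 3(0) = 1 ✓
  (2) 0 < 2 ✓
  (3) 0 = 5 × 0, remainder 0 ✓
  (4) 0 = 2 × 0, remainder 0 ✓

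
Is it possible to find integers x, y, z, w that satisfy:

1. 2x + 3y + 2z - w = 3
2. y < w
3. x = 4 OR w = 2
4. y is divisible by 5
Yes

Take x = 4, y = 0, z = -2, w = 1. Substituting into each constraint:
  (1) 2(4) + 3(0) + 2(-2) + (-1) = 3 ✓
  (2) 0 < 1 ✓
  (3) x = 4, target 4 ✓ (first branch holds)
  (4) 0 = 5 × 0, remainder 0 ✓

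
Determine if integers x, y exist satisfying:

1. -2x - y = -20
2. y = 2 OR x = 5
Yes

Take x = 5, y = 10. Substituting into each constraint:
  (1) -2(5) + (-10) = -20 ✓
  (2) x = 5, target 5 ✓ (second branch holds)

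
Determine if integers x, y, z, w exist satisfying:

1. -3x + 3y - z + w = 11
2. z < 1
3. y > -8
Yes

Take x = 0, y = 3, z = 0, w = 2. Substituting into each constraint:
  (1) -3(0) + 3(3) + 0 + 2 = 11 ✓
  (2) 0 < 1 ✓
  (3) 3 > -8 ✓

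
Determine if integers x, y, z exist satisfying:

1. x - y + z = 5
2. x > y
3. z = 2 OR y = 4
Yes

Take x = 8, y = 5, z = 2. Substituting into each constraint:
  (1) 8 + (-5) + 2 = 5 ✓
  (2) 8 > 5 ✓
  (3) z = 2, target 2 ✓ (first branch holds)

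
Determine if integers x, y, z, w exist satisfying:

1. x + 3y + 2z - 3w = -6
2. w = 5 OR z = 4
Yes

Take x = -14, y = 0, z = 4, w = 0. Substituting into each constraint:
  (1) (-14) + 3(0) + 2(4) - 3(0) = -6 ✓
  (2) z = 4, target 4 ✓ (second branch holds)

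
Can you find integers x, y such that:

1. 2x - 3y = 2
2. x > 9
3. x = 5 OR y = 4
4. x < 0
No

A contradictory subset is {x > 9, x < 0}. No integer assignment can satisfy these jointly:

  - x > 9: bounds one variable relative to a constant
  - x < 0: bounds one variable relative to a constant

Direct contradiction: the bounds on x require x ≥ 10 and x ≤ -1 simultaneously, which is empty.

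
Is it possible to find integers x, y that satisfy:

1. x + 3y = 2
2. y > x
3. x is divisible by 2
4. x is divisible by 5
Yes

Take x = -10, y = 4. Substituting into each constraint:
  (1) (-10) + 3(4) = 2 ✓
  (2) 4 > -10 ✓
  (3) -10 = 2 × -5, remainder 0 ✓
  (4) -10 = 5 × -2, remainder 0 ✓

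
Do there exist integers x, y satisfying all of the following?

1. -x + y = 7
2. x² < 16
Yes

Take x = 0, y = 7. Substituting into each constraint:
  (1) 0 + 7 = 7 ✓
  (2) x² = (0)² = 0, and 0 < 16 ✓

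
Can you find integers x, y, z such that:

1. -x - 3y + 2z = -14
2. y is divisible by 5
Yes

Take x = 0, y = 0, z = -7. Substituting into each constraint:
  (1) 0 - 3(0) + 2(-7) = -14 ✓
  (2) 0 = 5 × 0, remainder 0 ✓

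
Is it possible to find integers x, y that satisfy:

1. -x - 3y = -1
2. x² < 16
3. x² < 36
Yes

Take x = 1, y = 0. Substituting into each constraint:
  (1) (-1) - 3(0) = -1 ✓
  (2) x² = (1)² = 1, and 1 < 16 ✓
  (3) x² = (1)² = 1, and 1 < 36 ✓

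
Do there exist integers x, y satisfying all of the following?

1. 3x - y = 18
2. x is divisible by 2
Yes

Take x = 0, y = -18. Substituting into each constraint:
  (1) 3(0) + 18 = 18 ✓
  (2) 0 = 2 × 0, remainder 0 ✓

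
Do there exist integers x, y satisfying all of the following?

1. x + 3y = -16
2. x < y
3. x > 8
No

The full constraint system is jointly infeasible over the integers. Each constraint and what it forces:

  - x + 3y = -16: is a linear equation tying the variables together
  - x < y: bounds one variable relative to another variable
  - x > 8: bounds one variable relative to a constant

Propagating the comparison: y > x and x ≥ 9 give y ≥ 10. Range argument: with x ∈ [9, ∞], y ∈ [10, ∞], the left side of the equation is at least 39, but the right side is -16 < 39. No integer solution exists.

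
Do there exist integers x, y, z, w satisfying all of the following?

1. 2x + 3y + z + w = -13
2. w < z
Yes

Take x = 0, y = -4, z = 0, w = -1. Substituting into each constraint:
  (1) 2(0) + 3(-4) + 0 + (-1) = -13 ✓
  (2) -1 < 0 ✓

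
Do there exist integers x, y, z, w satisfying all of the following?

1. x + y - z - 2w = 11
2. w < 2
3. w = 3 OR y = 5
Yes

Take x = 6, y = 5, z = 0, w = 0. Substituting into each constraint:
  (1) 6 + 5 + 0 - 2(0) = 11 ✓
  (2) 0 < 2 ✓
  (3) y = 5, target 5 ✓ (second branch holds)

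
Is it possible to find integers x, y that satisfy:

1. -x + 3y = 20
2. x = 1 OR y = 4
Yes

Take x = -8, y = 4. Substituting into each constraint:
  (1) 8 + 3(4) = 20 ✓
  (2) y = 4, target 4 ✓ (second branch holds)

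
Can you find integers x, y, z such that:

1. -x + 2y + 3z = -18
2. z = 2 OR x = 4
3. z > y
Yes

Take x = 26, y = 1, z = 2. Substituting into each constraint:
  (1) (-26) + 2(1) + 3(2) = -18 ✓
  (2) z = 2, target 2 ✓ (first branch holds)
  (3) 2 > 1 ✓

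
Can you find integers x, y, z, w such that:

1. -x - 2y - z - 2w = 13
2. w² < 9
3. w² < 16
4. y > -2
Yes

Take x = 0, y = 0, z = -13, w = 0. Substituting into each constraint:
  (1) 0 - 2(0) + 13 - 2(0) = 13 ✓
  (2) w² = (0)² = 0, and 0 < 9 ✓
  (3) w² = (0)² = 0, and 0 < 16 ✓
  (4) 0 > -2 ✓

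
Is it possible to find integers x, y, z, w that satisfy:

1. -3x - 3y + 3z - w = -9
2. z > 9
Yes

Take x = 0, y = 13, z = 10, w = 0. Substituting into each constraint:
  (1) -3(0) - 3(13) + 3(10) + 0 = -9 ✓
  (2) 10 > 9 ✓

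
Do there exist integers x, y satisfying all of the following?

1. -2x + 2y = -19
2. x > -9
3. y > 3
No

Even the single constraint (-2x + 2y = -19) is infeasible over the integers.

  - -2x + 2y = -19: every term on the left is divisible by 2, so the LHS ≡ 0 (mod 2), but the RHS -19 is not — no integer solution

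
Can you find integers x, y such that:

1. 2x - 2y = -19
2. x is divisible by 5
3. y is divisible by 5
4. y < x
No

Even the single constraint (2x - 2y = -19) is infeasible over the integers.

  - 2x - 2y = -19: every term on the left is divisible by 2, so the LHS ≡ 0 (mod 2), but the RHS -19 is not — no integer solution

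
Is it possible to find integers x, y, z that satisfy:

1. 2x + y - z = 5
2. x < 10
Yes

Take x = 0, y = 0, z = -5. Substituting into each constraint:
  (1) 2(0) + 0 + 5 = 5 ✓
  (2) 0 < 10 ✓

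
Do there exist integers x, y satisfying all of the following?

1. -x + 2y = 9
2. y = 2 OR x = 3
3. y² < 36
Yes

Take x = -5, y = 2. Substituting into each constraint:
  (1) 5 + 2(2) = 9 ✓
  (2) y = 2, target 2 ✓ (first branch holds)
  (3) y² = (2)² = 4, and 4 < 36 ✓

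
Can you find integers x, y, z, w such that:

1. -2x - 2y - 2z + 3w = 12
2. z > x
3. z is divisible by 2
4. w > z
Yes

Take x = -1, y = -2, z = 0, w = 2. Substituting into each constraint:
  (1) -2(-1) - 2(-2) - 2(0) + 3(2) = 12 ✓
  (2) 0 > -1 ✓
  (3) 0 = 2 × 0, remainder 0 ✓
  (4) 2 > 0 ✓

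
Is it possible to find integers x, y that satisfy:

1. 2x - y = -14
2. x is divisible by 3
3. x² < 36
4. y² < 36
No

The full constraint system is jointly infeasible over the integers. Each constraint and what it forces:

  - 2x - y = -14: is a linear equation tying the variables together
  - x is divisible by 3: restricts x to multiples of 3
  - x² < 36: restricts x to |x| ≤ 5
  - y² < 36: restricts y to |y| ≤ 5

The quadratic bounds confine the variables to a finite set (x ∈ {-5, …, 5}, y ∈ {-5, …, 5}); checking each of the 121 combinations against the remaining constraints yields no solution.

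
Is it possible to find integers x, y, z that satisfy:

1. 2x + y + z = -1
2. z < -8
Yes

Take x = 4, y = 0, z = -9. Substituting into each constraint:
  (1) 2(4) + 0 + (-9) = -1 ✓
  (2) -9 < -8 ✓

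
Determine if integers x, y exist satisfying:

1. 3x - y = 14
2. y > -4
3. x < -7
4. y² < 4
No

A contradictory subset is {3x - y = 14, y > -4, x < -7}. No integer assignment can satisfy these jointly:

  - 3x - y = 14: is a linear equation tying the variables together
  - y > -4: bounds one variable relative to a constant
  - x < -7: bounds one variable relative to a constant

Range argument: with x ∈ [−∞, -8], y ∈ [-3, ∞], the left side of the equation is at most -21, but the right side is 14 > -21. No integer solution exists.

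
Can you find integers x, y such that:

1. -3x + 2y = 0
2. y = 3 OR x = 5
Yes

Take x = 2, y = 3. Substituting into each constraint:
  (1) -3(2) + 2(3) = 0 ✓
  (2) y = 3, target 3 ✓ (first branch holds)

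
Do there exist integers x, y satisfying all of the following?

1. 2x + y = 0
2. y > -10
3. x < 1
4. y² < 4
Yes

Take x = 0, y = 0. Substituting into each constraint:
  (1) 2(0) + 0 = 0 ✓
  (2) 0 > -10 ✓
  (3) 0 < 1 ✓
  (4) y² = (0)² = 0, and 0 < 4 ✓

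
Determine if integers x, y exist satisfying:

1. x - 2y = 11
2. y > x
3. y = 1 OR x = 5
No

The full constraint system is jointly infeasible over the integers. Each constraint and what it forces:

  - x - 2y = 11: is a linear equation tying the variables together
  - y > x: bounds one variable relative to another variable
  - y = 1 OR x = 5: forces a choice: either y = 1 or x = 5

Split on the disjunction (y = 1 OR x = 5):
  • If y = 1: the equation forces x = 13, giving (y, x) = (1, 13), which violates y > x.
  • If x = 5: the equation forces y = -3, giving (x, y) = (5, -3), which violates y > x.
Both branches are infeasible, so the system has no integer solution.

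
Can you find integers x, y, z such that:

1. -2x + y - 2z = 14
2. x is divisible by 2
Yes

Take x = 0, y = 14, z = 0. Substituting into each constraint:
  (1) -2(0) + 14 - 2(0) = 14 ✓
  (2) 0 = 2 × 0, remainder 0 ✓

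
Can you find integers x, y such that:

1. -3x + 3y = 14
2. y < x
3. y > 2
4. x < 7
No

Even the single constraint (-3x + 3y = 14) is infeasible over the integers.

  - -3x + 3y = 14: every term on the left is divisible by 3, so the LHS ≡ 0 (mod 3), but the RHS 14 is not — no integer solution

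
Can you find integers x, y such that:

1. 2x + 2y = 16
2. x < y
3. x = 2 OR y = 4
Yes

Take x = 2, y = 6. Substituting into each constraint:
  (1) 2(2) + 2(6) = 16 ✓
  (2) 2 < 6 ✓
  (3) x = 2, target 2 ✓ (first branch holds)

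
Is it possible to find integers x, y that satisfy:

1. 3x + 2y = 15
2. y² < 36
Yes

Take x = 5, y = 0. Substituting into each constraint:
  (1) 3(5) + 2(0) = 15 ✓
  (2) y² = (0)² = 0, and 0 < 36 ✓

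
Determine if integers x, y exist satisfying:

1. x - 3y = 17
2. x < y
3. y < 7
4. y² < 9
No

A contradictory subset is {x - 3y = 17, x < y, y² < 9}. No integer assignment can satisfy these jointly:

  - x - 3y = 17: is a linear equation tying the variables together
  - x < y: bounds one variable relative to another variable
  - y² < 9: restricts y to |y| ≤ 2

Propagating the comparison: x < y and y ≤ 2 give x ≤ 1. Range argument: with x ∈ [−∞, 1], y ∈ [-2, 2], the left side of the equation is at most 7, but the right side is 17 > 7. No integer solution exists.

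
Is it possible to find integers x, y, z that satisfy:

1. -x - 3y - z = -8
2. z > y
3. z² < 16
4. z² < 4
Yes

Take x = 7, y = 0, z = 1. Substituting into each constraint:
  (1) (-7) - 3(0) + (-1) = -8 ✓
  (2) 1 > 0 ✓
  (3) z² = (1)² = 1, and 1 < 16 ✓
  (4) z² = (1)² = 1, and 1 < 4 ✓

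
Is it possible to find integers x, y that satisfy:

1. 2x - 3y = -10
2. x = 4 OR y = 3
Yes

Take x = 4, y = 6. Substituting into each constraint:
  (1) 2(4) - 3(6) = -10 ✓
  (2) x = 4, target 4 ✓ (first branch holds)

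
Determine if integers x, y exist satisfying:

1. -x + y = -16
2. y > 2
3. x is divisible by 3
Yes

Take x = 21, y = 5. Substituting into each constraint:
  (1) (-21) + 5 = -16 ✓
  (2) 5 > 2 ✓
  (3) 21 = 3 × 7, remainder 0 ✓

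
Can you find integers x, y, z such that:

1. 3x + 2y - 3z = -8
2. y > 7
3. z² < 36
Yes

Take x = -8, y = 8, z = 0. Substituting into each constraint:
  (1) 3(-8) + 2(8) - 3(0) = -8 ✓
  (2) 8 > 7 ✓
  (3) z² = (0)² = 0, and 0 < 36 ✓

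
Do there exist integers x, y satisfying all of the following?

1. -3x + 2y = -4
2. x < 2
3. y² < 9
Yes

Take x = 0, y = -2. Substituting into each constraint:
  (1) -3(0) + 2(-2) = -4 ✓
  (2) 0 < 2 ✓
  (3) y² = (-2)² = 4, and 4 < 9 ✓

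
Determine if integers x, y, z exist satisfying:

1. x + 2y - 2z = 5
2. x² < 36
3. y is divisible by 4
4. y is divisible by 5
Yes

Take x = 1, y = 0, z = -2. Substituting into each constraint:
  (1) 1 + 2(0) - 2(-2) = 5 ✓
  (2) x² = (1)² = 1, and 1 < 36 ✓
  (3) 0 = 4 × 0, remainder 0 ✓
  (4) 0 = 5 × 0, remainder 0 ✓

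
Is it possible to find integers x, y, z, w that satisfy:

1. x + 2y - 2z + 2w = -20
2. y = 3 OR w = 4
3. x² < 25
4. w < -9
Yes

Take x = -2, y = 3, z = 2, w = -10. Substituting into each constraint:
  (1) (-2) + 2(3) - 2(2) + 2(-10) = -20 ✓
  (2) y = 3, target 3 ✓ (first branch holds)
  (3) x² = (-2)² = 4, and 4 < 25 ✓
  (4) -10 < -9 ✓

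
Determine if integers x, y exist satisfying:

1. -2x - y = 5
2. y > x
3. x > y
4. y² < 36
No

A contradictory subset is {y > x, x > y}. No integer assignment can satisfy these jointly:

  - y > x: bounds one variable relative to another variable
  - x > y: bounds one variable relative to another variable

Direct contradiction: y > x and x > y cannot both hold.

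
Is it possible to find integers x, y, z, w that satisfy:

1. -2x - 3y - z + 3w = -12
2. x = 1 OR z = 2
Yes

Take x = 1, y = 0, z = 10, w = 0. Substituting into each constraint:
  (1) -2(1) - 3(0) + (-10) + 3(0) = -12 ✓
  (2) x = 1, target 1 ✓ (first branch holds)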